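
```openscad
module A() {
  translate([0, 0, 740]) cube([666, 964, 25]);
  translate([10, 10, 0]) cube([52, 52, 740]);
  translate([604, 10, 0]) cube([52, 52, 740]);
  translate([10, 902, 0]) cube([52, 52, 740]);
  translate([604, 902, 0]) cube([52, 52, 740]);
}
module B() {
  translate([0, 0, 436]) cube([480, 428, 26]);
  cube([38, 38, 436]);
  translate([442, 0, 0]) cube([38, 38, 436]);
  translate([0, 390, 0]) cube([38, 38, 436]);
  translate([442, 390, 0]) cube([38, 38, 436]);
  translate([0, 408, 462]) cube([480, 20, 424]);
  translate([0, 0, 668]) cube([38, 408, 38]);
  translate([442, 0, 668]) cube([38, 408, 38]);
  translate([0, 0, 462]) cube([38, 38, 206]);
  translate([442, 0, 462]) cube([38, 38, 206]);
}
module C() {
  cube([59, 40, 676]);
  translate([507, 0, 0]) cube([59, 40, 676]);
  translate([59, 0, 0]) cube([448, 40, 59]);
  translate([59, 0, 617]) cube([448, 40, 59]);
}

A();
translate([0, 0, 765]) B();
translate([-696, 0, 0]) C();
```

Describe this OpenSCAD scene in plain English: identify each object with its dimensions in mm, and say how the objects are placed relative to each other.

A is a table: top 666 mm (x) × 964 mm (y), 25 mm thick, upper face at z = 765 mm, on four 52×52 mm square legs, each inset 10 mm from the nearest pair of top edges, running from z = 0 to the bottom of the top.

B is a chair: 480×428 mm seat, 26 mm thick, top at z = 462 mm, on four 38 mm square corner legs flush with the seat edges. A 20 mm thick backrest slab spans the full seat width, extending 424 mm above the seat top, its back face flush with the seat's +y edge. Two armrests of 38×38 mm section run along each side from the seat's front edge to the front of the backrest, top faces 244 mm above the seat top and outer faces flush with the seat's x-edges; a 38×38 mm post under the front of each armrest stands on the seat at the front corner.

C is a rectangular picture frame lying in the x–z plane (depth along y). The opening is 448 mm wide (x) by 558 mm tall (z), surrounded by a border 59 mm wide on all four sides. The frame is 40 mm deep and is made of two full-height vertical stiles with two horizontal rails fitted between them.

The chair is on top of the table. The picture frame is on the floor beside the table on its −x side.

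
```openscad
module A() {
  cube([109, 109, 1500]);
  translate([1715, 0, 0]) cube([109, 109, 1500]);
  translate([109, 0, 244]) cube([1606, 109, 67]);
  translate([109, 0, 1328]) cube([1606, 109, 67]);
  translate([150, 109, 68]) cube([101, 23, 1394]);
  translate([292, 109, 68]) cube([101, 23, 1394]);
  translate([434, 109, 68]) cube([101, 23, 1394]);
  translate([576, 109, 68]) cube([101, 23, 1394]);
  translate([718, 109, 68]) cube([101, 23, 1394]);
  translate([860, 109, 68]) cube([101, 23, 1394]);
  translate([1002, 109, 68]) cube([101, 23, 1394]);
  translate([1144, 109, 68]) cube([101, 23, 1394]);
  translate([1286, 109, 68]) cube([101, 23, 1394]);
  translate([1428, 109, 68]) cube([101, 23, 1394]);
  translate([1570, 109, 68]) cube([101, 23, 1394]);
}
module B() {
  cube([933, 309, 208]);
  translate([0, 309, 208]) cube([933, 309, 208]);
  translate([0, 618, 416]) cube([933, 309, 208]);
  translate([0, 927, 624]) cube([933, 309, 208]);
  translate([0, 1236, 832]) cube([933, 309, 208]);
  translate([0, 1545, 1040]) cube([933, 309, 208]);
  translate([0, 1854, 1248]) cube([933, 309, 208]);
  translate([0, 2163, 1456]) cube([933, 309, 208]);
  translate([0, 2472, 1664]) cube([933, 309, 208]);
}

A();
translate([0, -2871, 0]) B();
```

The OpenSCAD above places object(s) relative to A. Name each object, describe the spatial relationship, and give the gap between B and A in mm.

A is a fence section. B is a staircase. The staircase is on the floor beside the fence section on its −y side. The gap between the staircase and the fence section is 90 mm.

The staircase's nearest face is 90 mm from the fence section's −y face.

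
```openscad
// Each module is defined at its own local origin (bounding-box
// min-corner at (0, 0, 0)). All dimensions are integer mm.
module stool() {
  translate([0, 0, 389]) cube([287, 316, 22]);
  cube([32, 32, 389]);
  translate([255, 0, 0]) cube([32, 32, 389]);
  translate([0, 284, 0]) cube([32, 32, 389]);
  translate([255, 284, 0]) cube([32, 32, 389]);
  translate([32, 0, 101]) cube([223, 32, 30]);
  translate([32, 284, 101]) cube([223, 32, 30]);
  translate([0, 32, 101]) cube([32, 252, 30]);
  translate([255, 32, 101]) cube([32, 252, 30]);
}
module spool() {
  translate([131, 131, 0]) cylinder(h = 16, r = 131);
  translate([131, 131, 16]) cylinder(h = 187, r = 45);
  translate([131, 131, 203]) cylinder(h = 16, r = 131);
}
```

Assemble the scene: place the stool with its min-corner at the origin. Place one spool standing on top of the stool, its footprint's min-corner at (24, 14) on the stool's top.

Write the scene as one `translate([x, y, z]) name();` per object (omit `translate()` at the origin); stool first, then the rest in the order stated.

stool();
translate([24, 14, 411]) spool();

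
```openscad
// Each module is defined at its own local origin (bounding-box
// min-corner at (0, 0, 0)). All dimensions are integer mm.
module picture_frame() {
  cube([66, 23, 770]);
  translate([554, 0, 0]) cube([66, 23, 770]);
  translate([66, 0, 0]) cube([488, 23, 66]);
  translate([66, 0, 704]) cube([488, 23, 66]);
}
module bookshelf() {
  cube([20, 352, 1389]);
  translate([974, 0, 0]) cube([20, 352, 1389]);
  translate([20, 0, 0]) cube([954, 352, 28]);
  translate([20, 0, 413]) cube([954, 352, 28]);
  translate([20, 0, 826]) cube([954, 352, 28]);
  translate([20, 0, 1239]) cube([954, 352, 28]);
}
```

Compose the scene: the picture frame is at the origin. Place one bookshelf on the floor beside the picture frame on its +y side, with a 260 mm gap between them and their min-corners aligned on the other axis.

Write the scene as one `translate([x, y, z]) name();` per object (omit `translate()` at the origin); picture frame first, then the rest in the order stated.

picture_frame();
translate([0, 283, 0]) bookshelf();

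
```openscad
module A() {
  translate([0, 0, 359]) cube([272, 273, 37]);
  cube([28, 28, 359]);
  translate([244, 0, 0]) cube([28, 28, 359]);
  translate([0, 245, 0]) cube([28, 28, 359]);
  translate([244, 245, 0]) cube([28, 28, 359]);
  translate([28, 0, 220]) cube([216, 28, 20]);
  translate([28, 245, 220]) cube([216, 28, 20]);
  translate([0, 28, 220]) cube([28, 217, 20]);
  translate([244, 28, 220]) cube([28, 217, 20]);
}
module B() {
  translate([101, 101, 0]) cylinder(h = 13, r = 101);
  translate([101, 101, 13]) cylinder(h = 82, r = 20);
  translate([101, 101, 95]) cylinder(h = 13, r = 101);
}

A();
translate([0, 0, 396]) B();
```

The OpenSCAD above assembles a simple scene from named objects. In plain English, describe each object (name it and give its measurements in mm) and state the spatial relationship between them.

A is a four-legged stool. The seat is 272×273 mm, 37 mm thick, top at z = 396 mm. It stands on four square legs, each 28×28 mm in cross-section, from z = 0 to the seat underside, each flush with a corner of the seat. Four stretchers, 28 mm wide and 20 mm tall, connect adjacent legs with their undersides at z = 220 mm, each running between the inner faces of the legs it joins and aligned with the legs' outer faces on the other axis.

B is a spool: two coaxial disc flanges of radius 101 mm and thickness 13 mm, joined by a core cylinder of radius 20 mm and height 82 mm. The lower flange rests on z = 0 and the three cylinders share a vertical axis.

The spool is on top of the stool.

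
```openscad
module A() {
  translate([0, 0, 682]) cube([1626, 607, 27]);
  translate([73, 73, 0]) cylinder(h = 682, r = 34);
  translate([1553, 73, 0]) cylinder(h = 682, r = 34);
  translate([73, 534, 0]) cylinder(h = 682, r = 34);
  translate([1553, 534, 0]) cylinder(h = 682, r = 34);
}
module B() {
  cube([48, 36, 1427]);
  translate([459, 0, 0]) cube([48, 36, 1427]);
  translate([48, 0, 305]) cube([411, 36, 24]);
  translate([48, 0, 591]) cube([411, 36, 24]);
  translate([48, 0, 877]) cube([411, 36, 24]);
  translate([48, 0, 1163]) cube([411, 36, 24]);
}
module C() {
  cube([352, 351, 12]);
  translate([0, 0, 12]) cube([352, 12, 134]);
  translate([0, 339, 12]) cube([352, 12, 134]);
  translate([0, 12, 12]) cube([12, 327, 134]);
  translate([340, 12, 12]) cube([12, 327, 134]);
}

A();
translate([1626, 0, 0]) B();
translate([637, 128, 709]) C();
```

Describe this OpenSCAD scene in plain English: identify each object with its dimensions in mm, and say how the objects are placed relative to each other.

A is a table with a 1626×607 mm rectangular top, 27 mm thick, top surface at z = 709 mm, supported by four round legs of 68 mm diameter, each leg's bounding box inset 39 mm from the nearest pair of top edges, running from the floor.

B is a wooden ladder with two side rails of 48×36 mm section and 1427 mm height, set 507 mm apart overall. Between them run 4 rectangular rungs (36 mm deep, 24 mm thick), front faces flush with the rails' −y face. The bottom of the first rung is 305 mm above the floor and each subsequent rung is 286 mm higher than the one below.

C is an open storage box with external size 352×351×146 mm and wall thickness 12 mm (the base is also 12 mm thick). The base covers the whole footprint; the four walls stand on the base, with the y-facing walls full-width and the x-facing walls fitting between their inner faces.

The ladder is against the table's +x side, with their −y faces flush. The open box is on top of the table, centred.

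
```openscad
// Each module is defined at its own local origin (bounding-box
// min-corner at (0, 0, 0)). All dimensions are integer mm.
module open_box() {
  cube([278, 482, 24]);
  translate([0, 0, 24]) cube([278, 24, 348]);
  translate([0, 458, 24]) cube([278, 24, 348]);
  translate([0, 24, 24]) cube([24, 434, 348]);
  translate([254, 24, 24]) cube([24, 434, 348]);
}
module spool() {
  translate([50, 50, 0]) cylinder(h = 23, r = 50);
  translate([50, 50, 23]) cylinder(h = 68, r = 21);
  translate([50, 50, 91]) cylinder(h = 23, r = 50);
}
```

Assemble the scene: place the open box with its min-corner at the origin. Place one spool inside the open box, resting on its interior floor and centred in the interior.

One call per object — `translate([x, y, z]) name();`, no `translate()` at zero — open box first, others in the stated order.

open_box();
translate([89, 191, 24]) spool();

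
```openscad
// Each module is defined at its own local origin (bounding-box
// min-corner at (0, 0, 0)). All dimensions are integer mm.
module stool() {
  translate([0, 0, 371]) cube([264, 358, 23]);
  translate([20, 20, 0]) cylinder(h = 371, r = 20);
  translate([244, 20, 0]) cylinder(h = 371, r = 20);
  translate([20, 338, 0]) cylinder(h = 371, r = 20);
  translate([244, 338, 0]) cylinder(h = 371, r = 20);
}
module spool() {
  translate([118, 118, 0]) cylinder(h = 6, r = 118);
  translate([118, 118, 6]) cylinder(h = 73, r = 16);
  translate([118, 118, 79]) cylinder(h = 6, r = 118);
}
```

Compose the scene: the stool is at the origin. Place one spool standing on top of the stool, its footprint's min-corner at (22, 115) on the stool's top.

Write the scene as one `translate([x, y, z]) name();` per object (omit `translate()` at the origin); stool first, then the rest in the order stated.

stool();
translate([22, 115, 394]) spool();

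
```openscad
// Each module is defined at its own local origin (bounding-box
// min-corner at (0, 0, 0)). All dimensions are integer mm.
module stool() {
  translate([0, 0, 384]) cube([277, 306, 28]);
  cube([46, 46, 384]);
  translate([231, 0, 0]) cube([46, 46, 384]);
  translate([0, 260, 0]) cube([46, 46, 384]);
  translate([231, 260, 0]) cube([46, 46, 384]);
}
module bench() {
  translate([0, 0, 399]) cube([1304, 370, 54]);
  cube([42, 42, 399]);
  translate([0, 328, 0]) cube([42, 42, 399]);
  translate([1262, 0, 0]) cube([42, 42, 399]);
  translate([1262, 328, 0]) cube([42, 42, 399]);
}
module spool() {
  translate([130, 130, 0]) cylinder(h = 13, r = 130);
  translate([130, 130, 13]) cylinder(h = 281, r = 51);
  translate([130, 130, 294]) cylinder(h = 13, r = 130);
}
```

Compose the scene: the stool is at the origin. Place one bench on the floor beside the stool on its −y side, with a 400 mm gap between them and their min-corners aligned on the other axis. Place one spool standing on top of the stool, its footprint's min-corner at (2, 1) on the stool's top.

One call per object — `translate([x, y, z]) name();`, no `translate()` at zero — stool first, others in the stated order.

stool();
translate([0, -770, 0]) bench();
translate([2, 1, 412]) spool();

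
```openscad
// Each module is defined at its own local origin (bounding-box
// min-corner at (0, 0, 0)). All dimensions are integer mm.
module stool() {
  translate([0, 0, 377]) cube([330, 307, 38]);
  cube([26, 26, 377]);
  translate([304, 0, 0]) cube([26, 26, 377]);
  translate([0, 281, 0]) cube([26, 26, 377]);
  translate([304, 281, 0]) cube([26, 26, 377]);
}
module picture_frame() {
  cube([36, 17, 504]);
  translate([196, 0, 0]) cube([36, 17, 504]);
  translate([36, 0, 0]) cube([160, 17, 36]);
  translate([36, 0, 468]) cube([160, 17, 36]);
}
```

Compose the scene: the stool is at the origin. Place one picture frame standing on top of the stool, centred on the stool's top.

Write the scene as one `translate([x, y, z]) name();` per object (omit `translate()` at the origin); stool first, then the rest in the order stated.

stool();
translate([49, 145, 415]) picture_frame();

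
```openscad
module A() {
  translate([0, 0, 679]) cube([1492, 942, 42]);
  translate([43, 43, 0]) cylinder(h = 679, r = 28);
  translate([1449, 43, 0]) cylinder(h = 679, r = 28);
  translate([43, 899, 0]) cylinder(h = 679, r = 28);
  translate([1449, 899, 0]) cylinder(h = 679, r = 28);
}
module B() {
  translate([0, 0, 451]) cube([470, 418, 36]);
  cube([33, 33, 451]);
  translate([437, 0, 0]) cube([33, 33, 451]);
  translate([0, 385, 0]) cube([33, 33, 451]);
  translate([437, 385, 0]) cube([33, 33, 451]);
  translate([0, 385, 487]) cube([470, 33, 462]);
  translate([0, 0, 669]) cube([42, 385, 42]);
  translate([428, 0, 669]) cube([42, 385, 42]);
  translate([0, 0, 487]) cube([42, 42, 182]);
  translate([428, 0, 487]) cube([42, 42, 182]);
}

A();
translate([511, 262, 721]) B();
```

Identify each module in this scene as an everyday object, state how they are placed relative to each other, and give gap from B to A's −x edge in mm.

The chair's min-x is at 511; the table's min-x is 0; gap = 511 mm.

A is a table. B is a chair. The chair is on top of the table, centred. The gap from the chair to the table's −x edge is 511 mm.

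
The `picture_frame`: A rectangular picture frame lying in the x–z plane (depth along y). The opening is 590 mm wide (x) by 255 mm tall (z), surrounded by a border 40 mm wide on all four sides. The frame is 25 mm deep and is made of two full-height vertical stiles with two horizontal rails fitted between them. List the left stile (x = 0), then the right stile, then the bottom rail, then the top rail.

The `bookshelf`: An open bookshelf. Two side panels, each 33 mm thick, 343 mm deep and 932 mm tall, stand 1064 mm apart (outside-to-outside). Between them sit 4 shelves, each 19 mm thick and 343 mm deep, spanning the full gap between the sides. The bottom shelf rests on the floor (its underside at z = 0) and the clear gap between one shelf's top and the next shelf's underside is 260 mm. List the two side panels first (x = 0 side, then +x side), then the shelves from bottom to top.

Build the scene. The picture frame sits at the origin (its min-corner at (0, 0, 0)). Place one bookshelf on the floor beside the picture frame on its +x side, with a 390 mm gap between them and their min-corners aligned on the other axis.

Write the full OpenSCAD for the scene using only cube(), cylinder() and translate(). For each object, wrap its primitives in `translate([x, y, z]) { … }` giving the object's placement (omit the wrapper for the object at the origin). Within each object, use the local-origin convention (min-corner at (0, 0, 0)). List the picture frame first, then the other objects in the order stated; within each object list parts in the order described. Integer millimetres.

cube([40, 25, 335]);
translate([630, 0, 0]) cube([40, 25, 335]);
translate([40, 0, 0]) cube([590, 25, 40]);
translate([40, 0, 295]) cube([590, 25, 40]);
translate([1060, 0, 0]) {
  cube([33, 343, 932]);
  translate([1031, 0, 0]) cube([33, 343, 932]);
  translate([33, 0, 0]) cube([998, 343, 19]);
  translate([33, 0, 279]) cube([998, 343, 19]);
  translate([33, 0, 558]) cube([998, 343, 19]);
  translate([33, 0, 837]) cube([998, 343, 19]);
}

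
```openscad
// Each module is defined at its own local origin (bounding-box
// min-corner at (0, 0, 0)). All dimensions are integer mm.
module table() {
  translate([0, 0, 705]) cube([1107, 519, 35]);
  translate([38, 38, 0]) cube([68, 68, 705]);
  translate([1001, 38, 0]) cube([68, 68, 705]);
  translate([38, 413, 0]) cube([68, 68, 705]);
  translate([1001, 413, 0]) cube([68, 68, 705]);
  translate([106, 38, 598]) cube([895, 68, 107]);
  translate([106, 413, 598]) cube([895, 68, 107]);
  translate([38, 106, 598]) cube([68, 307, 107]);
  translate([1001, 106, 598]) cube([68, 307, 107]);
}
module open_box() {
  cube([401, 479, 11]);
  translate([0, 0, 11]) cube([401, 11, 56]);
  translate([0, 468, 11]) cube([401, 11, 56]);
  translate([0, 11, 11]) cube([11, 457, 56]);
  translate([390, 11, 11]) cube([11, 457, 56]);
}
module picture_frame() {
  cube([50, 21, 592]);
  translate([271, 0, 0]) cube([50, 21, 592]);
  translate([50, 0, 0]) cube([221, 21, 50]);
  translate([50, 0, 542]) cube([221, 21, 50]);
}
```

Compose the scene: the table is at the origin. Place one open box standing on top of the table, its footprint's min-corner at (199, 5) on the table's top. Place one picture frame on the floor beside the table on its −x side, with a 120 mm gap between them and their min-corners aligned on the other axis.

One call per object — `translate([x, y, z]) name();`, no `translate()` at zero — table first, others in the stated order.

table();
translate([199, 5, 740]) open_box();
translate([-441, 0, 0]) picture_frame();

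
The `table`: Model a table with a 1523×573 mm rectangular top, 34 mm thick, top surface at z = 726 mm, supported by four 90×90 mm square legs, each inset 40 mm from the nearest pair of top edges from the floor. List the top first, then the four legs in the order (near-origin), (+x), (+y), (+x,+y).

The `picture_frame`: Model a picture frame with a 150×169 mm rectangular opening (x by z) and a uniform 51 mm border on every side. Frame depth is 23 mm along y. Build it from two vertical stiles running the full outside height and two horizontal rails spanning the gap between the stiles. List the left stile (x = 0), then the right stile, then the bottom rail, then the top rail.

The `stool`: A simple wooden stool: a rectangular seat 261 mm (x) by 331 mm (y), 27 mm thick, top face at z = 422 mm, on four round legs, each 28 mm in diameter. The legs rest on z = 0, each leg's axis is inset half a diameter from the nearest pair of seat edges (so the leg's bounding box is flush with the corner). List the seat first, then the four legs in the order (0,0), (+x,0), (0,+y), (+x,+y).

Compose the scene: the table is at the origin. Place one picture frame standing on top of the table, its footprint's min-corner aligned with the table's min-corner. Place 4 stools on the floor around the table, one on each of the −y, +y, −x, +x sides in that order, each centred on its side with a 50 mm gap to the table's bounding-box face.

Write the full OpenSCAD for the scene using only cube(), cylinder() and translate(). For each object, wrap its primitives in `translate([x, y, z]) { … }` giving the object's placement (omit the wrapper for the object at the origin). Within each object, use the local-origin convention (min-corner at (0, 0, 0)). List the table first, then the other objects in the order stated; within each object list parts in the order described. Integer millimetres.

translate([0, 0, 692]) cube([1523, 573, 34]);
translate([40, 40, 0]) cube([90, 90, 692]);
translate([1393, 40, 0]) cube([90, 90, 692]);
translate([40, 443, 0]) cube([90, 90, 692]);
translate([1393, 443, 0]) cube([90, 90, 692]);
translate([0, 0, 726]) {
  cube([51, 23, 271]);
  translate([201, 0, 0]) cube([51, 23, 271]);
  translate([51, 0, 0]) cube([150, 23, 51]);
  translate([51, 0, 220]) cube([150, 23, 51]);
}
translate([631, -381, 0]) {
  translate([0, 0, 395]) cube([261, 331, 27]);
  translate([14, 14, 0]) cylinder(h = 395, r = 14);
  translate([247, 14, 0]) cylinder(h = 395, r = 14);
  translate([14, 317, 0]) cylinder(h = 395, r = 14);
  translate([247, 317, 0]) cylinder(h = 395, r = 14);
}
translate([631, 623, 0]) {
  translate([0, 0, 395]) cube([261, 331, 27]);
  translate([14, 14, 0]) cylinder(h = 395, r = 14);
  translate([247, 14, 0]) cylinder(h = 395, r = 14);
  translate([14, 317, 0]) cylinder(h = 395, r = 14);
  translate([247, 317, 0]) cylinder(h = 395, r = 14);
}
translate([-311, 121, 0]) {
  translate([0, 0, 395]) cube([261, 331, 27]);
  translate([14, 14, 0]) cylinder(h = 395, r = 14);
  translate([247, 14, 0]) cylinder(h = 395, r = 14);
  translate([14, 317, 0]) cylinder(h = 395, r = 14);
  translate([247, 317, 0]) cylinder(h = 395, r = 14);
}
translate([1573, 121, 0]) {
  translate([0, 0, 395]) cube([261, 331, 27]);
  translate([14, 14, 0]) cylinder(h = 395, r = 14);
  translate([247, 14, 0]) cylinder(h = 395, r = 14);
  translate([14, 317, 0]) cylinder(h = 395, r = 14);
  translate([247, 317, 0]) cylinder(h = 395, r = 14);
}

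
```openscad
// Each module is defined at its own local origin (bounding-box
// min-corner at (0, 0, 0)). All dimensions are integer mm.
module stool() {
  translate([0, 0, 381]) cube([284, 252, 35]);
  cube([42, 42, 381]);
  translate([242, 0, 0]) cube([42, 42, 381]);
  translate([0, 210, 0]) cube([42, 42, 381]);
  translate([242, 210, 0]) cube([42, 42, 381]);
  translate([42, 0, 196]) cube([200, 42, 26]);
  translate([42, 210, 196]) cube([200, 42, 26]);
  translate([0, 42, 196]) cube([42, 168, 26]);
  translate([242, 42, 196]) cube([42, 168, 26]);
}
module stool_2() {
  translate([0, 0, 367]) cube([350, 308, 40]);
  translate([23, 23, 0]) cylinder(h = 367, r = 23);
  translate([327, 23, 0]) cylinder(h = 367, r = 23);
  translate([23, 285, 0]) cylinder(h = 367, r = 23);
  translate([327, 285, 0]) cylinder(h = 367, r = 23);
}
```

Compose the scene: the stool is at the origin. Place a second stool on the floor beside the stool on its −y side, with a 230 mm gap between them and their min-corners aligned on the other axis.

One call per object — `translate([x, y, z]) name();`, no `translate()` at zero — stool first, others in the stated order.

stool();
translate([0, -538, 0]) stool_2();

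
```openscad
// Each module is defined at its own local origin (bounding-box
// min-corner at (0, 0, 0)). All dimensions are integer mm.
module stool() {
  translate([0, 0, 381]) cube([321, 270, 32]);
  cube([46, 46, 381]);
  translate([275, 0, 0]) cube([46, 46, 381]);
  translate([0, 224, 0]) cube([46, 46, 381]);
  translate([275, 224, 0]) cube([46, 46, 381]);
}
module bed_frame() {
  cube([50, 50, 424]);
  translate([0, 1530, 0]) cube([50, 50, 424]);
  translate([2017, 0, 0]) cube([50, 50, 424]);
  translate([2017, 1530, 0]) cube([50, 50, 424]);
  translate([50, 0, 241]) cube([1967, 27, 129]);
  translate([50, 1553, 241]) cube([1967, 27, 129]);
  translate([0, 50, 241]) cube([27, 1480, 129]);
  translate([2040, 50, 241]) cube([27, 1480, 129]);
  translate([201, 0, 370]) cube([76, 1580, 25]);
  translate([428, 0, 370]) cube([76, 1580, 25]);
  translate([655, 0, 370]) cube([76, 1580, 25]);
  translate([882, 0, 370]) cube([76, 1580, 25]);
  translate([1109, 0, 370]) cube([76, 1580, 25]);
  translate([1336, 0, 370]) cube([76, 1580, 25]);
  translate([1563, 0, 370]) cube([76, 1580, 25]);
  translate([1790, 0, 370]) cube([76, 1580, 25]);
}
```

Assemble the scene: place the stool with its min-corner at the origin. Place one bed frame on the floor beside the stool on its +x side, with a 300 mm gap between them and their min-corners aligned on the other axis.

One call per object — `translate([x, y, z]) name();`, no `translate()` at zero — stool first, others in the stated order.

stool();
translate([621, 0, 0]) bed_frame();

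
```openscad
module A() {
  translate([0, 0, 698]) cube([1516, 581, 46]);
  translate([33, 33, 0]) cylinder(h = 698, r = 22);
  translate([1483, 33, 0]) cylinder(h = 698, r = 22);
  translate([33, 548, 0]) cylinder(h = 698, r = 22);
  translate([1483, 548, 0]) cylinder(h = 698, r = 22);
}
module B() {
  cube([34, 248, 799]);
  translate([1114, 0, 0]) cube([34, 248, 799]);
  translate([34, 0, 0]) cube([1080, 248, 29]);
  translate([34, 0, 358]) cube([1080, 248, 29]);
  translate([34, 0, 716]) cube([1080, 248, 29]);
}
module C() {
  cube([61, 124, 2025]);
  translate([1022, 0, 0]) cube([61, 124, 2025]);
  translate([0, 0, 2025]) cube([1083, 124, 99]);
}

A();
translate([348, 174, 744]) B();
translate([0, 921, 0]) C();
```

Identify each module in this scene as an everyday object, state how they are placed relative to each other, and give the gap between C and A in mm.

A is a table. B is a bookshelf. C is a door frame. The bookshelf is on top of the table. The door frame is on the floor beside the table on its +y side. The gap between the door frame and the table is 340 mm.

The door frame's nearest face is 340 mm from the table's +y face.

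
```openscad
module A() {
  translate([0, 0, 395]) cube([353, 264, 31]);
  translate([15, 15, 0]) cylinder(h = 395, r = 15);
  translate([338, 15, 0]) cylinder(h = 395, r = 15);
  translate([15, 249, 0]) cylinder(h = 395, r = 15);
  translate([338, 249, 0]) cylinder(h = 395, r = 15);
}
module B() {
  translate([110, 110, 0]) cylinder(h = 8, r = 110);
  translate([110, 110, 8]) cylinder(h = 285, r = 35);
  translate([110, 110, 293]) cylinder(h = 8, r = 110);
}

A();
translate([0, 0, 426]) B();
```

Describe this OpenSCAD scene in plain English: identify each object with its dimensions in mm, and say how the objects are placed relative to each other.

A is a four-legged stool. The seat is a 353×264×31 mm slab whose top surface is at z = 426 mm; four round legs, each 30 mm in diameter, run from the floor (z = 0) to the underside of the seat, each leg's axis is inset half a diameter from the nearest pair of seat edges (so the leg's bounding box is flush with the corner).

B is a spool: two coaxial disc flanges of radius 110 mm and thickness 8 mm, joined by a core cylinder of radius 35 mm and height 285 mm. The lower flange rests on z = 0 and the three cylinders share a vertical axis.

The spool is on top of the stool.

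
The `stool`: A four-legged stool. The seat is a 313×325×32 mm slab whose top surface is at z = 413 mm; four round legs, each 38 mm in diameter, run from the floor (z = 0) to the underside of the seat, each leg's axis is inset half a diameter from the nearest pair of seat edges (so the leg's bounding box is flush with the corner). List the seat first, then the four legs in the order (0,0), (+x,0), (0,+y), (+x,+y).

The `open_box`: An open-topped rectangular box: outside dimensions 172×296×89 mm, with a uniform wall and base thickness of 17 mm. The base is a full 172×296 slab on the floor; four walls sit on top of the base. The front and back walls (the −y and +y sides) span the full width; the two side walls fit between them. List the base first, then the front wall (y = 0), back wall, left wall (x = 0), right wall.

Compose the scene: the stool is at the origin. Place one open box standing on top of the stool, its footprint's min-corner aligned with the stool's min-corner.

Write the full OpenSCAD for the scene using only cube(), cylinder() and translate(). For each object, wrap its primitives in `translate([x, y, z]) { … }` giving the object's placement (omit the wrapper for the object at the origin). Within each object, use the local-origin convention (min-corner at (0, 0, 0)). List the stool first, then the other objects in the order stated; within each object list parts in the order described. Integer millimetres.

translate([0, 0, 381]) cube([313, 325, 32]);
translate([19, 19, 0]) cylinder(h = 381, r = 19);
translate([294, 19, 0]) cylinder(h = 381, r = 19);
translate([19, 306, 0]) cylinder(h = 381, r = 19);
translate([294, 306, 0]) cylinder(h = 381, r = 19);
translate([0, 0, 413]) {
  cube([172, 296, 17]);
  translate([0, 0, 17]) cube([172, 17, 72]);
  translate([0, 279, 17]) cube([172, 17, 72]);
  translate([0, 17, 17]) cube([17, 262, 72]);
  translate([155, 17, 17]) cube([17, 262, 72]);
}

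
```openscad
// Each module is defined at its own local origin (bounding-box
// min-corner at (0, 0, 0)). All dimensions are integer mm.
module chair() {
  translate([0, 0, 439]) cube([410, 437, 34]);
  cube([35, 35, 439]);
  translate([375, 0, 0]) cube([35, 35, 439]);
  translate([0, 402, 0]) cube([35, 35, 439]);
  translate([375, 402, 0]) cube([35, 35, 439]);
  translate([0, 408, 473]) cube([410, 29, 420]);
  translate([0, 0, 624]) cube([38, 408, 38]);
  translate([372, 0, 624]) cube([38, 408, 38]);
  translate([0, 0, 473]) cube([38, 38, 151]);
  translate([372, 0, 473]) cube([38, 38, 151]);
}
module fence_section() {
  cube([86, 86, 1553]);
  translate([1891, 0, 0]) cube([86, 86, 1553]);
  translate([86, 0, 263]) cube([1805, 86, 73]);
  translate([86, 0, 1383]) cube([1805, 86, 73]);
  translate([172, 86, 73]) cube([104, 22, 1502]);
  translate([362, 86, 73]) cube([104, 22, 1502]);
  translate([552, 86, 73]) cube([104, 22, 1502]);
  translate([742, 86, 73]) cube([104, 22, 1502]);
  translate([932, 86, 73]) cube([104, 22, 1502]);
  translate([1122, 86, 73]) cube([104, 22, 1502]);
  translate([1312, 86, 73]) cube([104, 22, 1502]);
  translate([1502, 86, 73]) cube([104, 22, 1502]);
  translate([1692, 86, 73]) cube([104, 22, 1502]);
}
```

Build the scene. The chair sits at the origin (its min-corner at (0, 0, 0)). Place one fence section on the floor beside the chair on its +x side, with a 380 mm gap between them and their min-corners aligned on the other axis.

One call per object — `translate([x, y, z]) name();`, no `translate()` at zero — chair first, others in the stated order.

chair();
translate([790, 0, 0]) fence_section();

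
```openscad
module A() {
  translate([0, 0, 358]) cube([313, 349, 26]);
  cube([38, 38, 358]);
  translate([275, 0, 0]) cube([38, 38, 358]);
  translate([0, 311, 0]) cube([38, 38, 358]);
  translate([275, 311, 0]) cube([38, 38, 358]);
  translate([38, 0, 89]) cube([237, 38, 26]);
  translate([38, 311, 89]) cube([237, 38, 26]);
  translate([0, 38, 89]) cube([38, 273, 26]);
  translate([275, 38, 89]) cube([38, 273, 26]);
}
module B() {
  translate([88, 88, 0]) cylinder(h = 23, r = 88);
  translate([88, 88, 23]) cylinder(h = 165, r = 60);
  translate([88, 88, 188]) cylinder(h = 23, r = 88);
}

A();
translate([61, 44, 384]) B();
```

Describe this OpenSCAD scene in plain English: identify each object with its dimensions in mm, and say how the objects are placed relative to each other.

A is a simple wooden stool: a rectangular seat 313 mm (x) by 349 mm (y), 26 mm thick, top face at z = 384 mm, on four square legs, each 38×38 mm in cross-section. The legs rest on z = 0, each flush with a corner of the seat. Four stretchers, 38 mm wide and 26 mm tall, connect adjacent legs with their undersides at z = 89 mm, each running between the inner faces of the legs it joins and aligned with the legs' outer faces on the other axis.

B is a spool: two coaxial disc flanges of radius 88 mm and thickness 23 mm, joined by a core cylinder of radius 60 mm and height 165 mm. The lower flange rests on z = 0 and the three cylinders share a vertical axis.

The spool is on top of the stool.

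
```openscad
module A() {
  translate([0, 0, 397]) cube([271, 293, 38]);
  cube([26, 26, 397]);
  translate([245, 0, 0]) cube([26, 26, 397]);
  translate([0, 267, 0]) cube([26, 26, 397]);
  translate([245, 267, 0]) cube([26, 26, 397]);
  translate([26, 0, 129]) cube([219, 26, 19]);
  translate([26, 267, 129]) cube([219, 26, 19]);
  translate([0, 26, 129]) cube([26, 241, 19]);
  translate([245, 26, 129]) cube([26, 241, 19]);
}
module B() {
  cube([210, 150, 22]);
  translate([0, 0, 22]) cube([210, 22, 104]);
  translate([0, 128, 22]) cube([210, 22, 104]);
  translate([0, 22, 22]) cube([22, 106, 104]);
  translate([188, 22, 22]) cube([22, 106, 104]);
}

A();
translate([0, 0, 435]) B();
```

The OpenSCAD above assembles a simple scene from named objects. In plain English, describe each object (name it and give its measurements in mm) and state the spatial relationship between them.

A is a simple wooden stool: a rectangular seat 271 mm (x) by 293 mm (y), 38 mm thick, top face at z = 435 mm, on four square legs, each 26×26 mm in cross-section. The legs rest on z = 0, each flush with a corner of the seat. Four stretchers, 26 mm wide and 19 mm tall, connect adjacent legs with their undersides at z = 129 mm, each running between the inner faces of the legs it joins and aligned with the legs' outer faces on the other axis.

B is an open-topped rectangular box: outside dimensions 210×150×126 mm, with a uniform wall and base thickness of 22 mm. The base is a full 210×150 slab on the floor; four walls sit on top of the base. The front and back walls (the −y and +y sides) span the full width; the two side walls fit between them.

The open box is on top of the stool.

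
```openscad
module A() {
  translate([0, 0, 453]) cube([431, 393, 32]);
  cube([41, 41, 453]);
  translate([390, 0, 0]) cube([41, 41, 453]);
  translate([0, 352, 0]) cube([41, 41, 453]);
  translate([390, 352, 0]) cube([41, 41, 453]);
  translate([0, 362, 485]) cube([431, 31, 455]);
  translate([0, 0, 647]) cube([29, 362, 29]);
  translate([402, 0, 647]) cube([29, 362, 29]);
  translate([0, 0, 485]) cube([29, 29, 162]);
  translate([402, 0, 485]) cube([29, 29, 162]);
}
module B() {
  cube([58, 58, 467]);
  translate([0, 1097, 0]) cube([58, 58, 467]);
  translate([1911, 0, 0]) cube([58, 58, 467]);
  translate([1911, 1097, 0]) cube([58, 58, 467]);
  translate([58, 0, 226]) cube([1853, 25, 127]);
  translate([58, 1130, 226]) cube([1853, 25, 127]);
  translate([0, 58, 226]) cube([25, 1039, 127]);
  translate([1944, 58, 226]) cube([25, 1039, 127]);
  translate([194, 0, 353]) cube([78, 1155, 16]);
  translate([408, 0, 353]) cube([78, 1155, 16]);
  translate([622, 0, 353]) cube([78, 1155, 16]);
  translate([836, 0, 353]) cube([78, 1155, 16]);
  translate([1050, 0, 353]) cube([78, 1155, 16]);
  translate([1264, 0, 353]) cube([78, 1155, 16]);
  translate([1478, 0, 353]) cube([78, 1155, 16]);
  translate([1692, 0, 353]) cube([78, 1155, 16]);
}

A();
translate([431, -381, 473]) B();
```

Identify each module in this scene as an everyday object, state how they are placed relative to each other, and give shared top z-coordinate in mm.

Both tops at z = 940 mm.

A is a chair. B is a bed frame. The bed frame is beside the chair with their tops flush at z = 940. The shared top z-coordinate is 940 mm.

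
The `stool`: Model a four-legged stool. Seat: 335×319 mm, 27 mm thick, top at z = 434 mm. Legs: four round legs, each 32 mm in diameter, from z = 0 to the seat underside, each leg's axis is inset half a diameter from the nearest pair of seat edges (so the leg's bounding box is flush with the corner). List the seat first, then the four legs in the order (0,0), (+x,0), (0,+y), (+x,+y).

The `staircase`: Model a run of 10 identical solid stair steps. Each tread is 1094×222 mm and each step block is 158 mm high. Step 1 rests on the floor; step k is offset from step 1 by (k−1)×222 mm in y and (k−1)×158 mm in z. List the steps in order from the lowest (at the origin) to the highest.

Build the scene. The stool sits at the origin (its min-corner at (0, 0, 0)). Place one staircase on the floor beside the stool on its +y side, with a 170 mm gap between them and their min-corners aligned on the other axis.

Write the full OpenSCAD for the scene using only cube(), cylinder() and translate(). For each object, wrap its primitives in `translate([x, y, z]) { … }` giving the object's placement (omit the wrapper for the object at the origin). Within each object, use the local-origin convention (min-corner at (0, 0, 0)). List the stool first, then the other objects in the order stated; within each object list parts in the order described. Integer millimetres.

translate([0, 0, 407]) cube([335, 319, 27]);
translate([16, 16, 0]) cylinder(h = 407, r = 16);
translate([319, 16, 0]) cylinder(h = 407, r = 16);
translate([16, 303, 0]) cylinder(h = 407, r = 16);
translate([319, 303, 0]) cylinder(h = 407, r = 16);
translate([0, 489, 0]) {
  cube([1094, 222, 158]);
  translate([0, 222, 158]) cube([1094, 222, 158]);
  translate([0, 444, 316]) cube([1094, 222, 158]);
  translate([0, 666, 474]) cube([1094, 222, 158]);
  translate([0, 888, 632]) cube([1094, 222, 158]);
  translate([0, 1110, 790]) cube([1094, 222, 158]);
  translate([0, 1332, 948]) cube([1094, 222, 158]);
  translate([0, 1554, 1106]) cube([1094, 222, 158]);
  translate([0, 1776, 1264]) cube([1094, 222, 158]);
  translate([0, 1998, 1422]) cube([1094, 222, 158]);
}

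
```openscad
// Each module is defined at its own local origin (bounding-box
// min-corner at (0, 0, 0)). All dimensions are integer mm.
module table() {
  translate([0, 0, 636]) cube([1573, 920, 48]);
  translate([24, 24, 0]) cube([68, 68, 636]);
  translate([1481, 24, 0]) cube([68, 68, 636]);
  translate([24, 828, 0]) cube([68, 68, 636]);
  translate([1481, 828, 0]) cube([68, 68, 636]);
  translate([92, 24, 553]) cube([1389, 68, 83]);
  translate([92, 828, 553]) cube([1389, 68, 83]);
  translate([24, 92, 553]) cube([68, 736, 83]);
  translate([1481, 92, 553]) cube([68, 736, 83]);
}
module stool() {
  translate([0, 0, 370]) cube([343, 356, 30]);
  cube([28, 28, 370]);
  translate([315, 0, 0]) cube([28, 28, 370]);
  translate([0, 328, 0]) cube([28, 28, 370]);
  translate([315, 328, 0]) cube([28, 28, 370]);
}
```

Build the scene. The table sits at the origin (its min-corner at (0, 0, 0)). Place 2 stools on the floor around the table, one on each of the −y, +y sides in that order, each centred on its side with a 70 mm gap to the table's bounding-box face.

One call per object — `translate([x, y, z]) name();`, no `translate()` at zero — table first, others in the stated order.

table();
translate([615, -426, 0]) stool();
translate([615, 990, 0]) stool();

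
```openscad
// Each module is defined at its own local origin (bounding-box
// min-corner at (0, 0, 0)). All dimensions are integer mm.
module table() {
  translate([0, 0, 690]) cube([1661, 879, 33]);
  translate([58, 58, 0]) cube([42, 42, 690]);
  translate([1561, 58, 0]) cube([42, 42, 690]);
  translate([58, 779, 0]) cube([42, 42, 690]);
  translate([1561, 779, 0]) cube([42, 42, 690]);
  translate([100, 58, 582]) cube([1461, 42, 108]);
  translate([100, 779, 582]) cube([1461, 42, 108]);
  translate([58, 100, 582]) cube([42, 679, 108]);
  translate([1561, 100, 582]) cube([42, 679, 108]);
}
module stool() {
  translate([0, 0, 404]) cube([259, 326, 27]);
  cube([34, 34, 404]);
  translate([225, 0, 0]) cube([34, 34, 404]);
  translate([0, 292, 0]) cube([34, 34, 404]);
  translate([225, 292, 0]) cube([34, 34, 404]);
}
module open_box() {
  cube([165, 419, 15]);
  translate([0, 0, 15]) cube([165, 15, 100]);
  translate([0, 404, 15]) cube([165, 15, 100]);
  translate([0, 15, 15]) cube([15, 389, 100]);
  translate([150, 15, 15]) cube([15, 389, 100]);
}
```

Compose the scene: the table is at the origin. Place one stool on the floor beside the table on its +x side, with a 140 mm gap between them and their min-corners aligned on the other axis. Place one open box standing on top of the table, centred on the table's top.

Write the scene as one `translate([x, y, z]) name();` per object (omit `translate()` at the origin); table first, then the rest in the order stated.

table();
translate([1801, 0, 0]) stool();
translate([748, 230, 723]) open_box();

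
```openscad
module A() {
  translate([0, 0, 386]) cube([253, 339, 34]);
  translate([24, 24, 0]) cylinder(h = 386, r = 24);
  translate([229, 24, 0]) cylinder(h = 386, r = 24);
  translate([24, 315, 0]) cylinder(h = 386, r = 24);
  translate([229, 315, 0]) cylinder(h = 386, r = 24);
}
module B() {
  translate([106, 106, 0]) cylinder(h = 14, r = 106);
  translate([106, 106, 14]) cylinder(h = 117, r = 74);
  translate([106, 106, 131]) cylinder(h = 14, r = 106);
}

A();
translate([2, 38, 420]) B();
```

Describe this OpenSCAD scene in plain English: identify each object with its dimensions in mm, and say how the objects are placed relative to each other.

A is a simple wooden stool: a rectangular seat 253 mm (x) by 339 mm (y), 34 mm thick, top face at z = 420 mm, on four round legs, each 48 mm in diameter. The legs rest on z = 0, each leg's axis is inset half a diameter from the nearest pair of seat edges (so the leg's bounding box is flush with the corner).

B is a spool: two coaxial disc flanges of radius 106 mm and thickness 14 mm, joined by a core cylinder of radius 74 mm and height 117 mm. The lower flange rests on z = 0 and the three cylinders share a vertical axis.

The spool is on top of the stool.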